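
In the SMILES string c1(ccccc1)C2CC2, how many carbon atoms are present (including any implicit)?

9

The symbol for carbon appears 9 times in the SMILES. Lowercase c denotes aromatic carbon and counts toward C.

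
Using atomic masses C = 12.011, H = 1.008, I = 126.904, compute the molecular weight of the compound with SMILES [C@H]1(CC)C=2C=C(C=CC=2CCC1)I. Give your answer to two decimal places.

Molecular formula: C12H15I.
M = 12×12.011 + 15×1.008 + 1×126.904 = 286.16 g/mol.

286.16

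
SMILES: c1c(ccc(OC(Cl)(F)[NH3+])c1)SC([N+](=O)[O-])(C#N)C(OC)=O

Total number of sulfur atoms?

1

The symbol for sulfur appears 1 time in the SMILES.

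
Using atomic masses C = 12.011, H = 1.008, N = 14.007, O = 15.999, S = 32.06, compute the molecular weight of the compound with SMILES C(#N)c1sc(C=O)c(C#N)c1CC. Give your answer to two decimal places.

Molecular formula: C9H6N2OS.
M = 9×12.011 + 6×1.008 + 2×14.007 + 1×15.999 + 1×32.06 = 190.22 g/mol.

190.22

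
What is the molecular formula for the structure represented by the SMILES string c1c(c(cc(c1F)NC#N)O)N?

C7H6FN3O

Heavy atoms from the SMILES: 7 C, 1 F, 3 N, 1 O.
Implicit hydrogens by atom environment:
  4 × C (aromatic): no H
  2 × C (aromatic): 1 H each → 2
  1 × C: no H
  1 × F: no H
  1 × N: 2 H
  1 × N: 1 H
  1 × N: no H
  1 × O: 1 H
  Total hydrogens = 6.
Molecular formula: C7H6FN3O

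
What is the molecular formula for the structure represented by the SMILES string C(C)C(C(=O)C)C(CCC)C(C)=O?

C11H20O2

Heavy atoms from the SMILES: 11 C, 2 O.
Implicit hydrogens by atom environment:
  4 × C: 3 H each → 12
  3 × C: 2 H each → 6
  2 × C: 1 H each → 2
  2 × C: no H
  2 × O: no H
  Total hydrogens = 20.
Molecular formula: C11H20O2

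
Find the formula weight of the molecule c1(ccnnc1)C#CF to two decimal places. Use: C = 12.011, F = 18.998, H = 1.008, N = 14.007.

Molecular formula: C6H3FN2.
M = 6×12.011 + 1×18.998 + 3×1.008 + 2×14.007 = 122.10 g/mol.

122.10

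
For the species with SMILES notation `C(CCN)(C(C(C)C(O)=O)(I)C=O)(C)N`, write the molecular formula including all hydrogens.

Heavy atoms from the SMILES: 9 C, 1 I, 2 N, 3 O.
Implicit hydrogens by atom environment:
  3 × C: no H
  2 × C: 3 H each → 6
  2 × C: 2 H each → 4
  2 × C: 1 H each → 2
  2 × N: 2 H each → 4
  2 × O: no H
  1 × I: no H
  1 × O: 1 H
  Total hydrogens = 17.
Molecular formula: C9H17IN2O3

C9H17IN2O3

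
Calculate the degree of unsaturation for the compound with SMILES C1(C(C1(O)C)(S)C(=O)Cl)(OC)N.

2

Molecular formula from the SMILES: C6H10ClNO3S.
DoU = (2C + 2 + N − H − X)/2 = (2·6 + 2 + 1 − 10 − 1)/2 = 4/2 = 2.
(Structurally: 1 ring(s) + 1 π bond(s) = 2.)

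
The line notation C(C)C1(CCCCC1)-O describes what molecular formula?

Heavy atoms from the SMILES: 8 C, 1 O.
Implicit hydrogens by atom environment:
  6 × C: 2 H each → 12
  1 × C: 3 H
  1 × C: no H
  1 × O: 1 H
  Total hydrogens = 16.
Molecular formula: C8H16O

C8H16O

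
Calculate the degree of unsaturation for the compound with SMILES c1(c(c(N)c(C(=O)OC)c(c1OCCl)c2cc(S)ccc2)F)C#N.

Molecular formula from the SMILES: C16H12ClFN2O3S.
DoU = (2C + 2 + N − H − X)/2 = (2·16 + 2 + 2 − 12 − 2)/2 = 22/2 = 11.
(Structurally: 2 ring(s) + 9 π bond(s) = 11.)

11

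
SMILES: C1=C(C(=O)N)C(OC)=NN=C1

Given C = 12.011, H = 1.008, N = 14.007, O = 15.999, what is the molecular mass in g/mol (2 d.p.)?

Molecular formula: C6H7N3O2.
M = 6×12.011 + 7×1.008 + 3×14.007 + 2×15.999 = 153.14 g/mol.

153.14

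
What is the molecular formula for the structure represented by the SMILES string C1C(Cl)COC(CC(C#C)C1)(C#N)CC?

Heavy atoms from the SMILES: 12 C, 1 Cl, 1 N, 1 O.
Implicit hydrogens by atom environment:
  5 × C: 2 H each → 10
  3 × C: 1 H each → 3
  3 × C: no H
  1 × C: 3 H
  1 × Cl: no H
  1 × N: no H
  1 × O: no H
  Total hydrogens = 16.
Molecular formula: C12H16ClNO

C12H16ClNO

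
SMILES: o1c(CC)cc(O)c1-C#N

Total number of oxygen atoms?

The symbol for oxygen appears 2 times in the SMILES.

2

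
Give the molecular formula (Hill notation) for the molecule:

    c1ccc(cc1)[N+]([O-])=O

C6H5NO2

Heavy atoms from the SMILES: 6 C, 1 N, 2 O.
Implicit hydrogens by atom environment:
  5 × C (aromatic): 1 H each → 5
  1 × C (aromatic): no H
  1 × N (charge +1): no H
  1 × O: no H
  1 × O (charge -1): no H
  Total hydrogens = 5.
Molecular formula: C6H5NO2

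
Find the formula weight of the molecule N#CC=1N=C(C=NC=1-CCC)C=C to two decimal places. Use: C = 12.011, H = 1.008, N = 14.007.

Molecular formula: C10H11N3.
M = 10×12.011 + 11×1.008 + 3×14.007 = 173.22 g/mol.

173.22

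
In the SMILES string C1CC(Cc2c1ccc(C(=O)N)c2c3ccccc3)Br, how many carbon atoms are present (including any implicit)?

The symbol for carbon appears 17 times in the SMILES. Lowercase c denotes aromatic carbon and counts toward C.

17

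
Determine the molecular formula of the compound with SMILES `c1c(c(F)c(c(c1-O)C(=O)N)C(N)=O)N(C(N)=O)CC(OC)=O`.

Heavy atoms from the SMILES: 12 C, 1 F, 4 N, 6 O.
Implicit hydrogens by atom environment:
  5 × C (aromatic): no H
  5 × O: no H
  4 × C: no H
  3 × N: 2 H each → 6
  1 × C: 3 H
  1 × C: 2 H
  1 × C (aromatic): 1 H
  1 × F: no H
  1 × N: no H
  1 × O: 1 H
  Total hydrogens = 13.
Molecular formula: C12H13FN4O6

C12H13FN4O6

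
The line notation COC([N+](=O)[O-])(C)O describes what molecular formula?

C3H7NO4

Heavy atoms from the SMILES: 3 C, 1 N, 4 O.
Implicit hydrogens by atom environment:
  2 × C: 3 H each → 6
  2 × O: no H
  1 × C: no H
  1 × N (charge +1): no H
  1 × O: 1 H
  1 × O (charge -1): no H
  Total hydrogens = 7.
Molecular formula: C3H7NO4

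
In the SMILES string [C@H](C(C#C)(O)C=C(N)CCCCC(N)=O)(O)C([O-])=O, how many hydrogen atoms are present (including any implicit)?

17

Hydrogens are implicit in SMILES; fill each atom to its normal valence:
  5 × C: no H
  4 × C: 2 H each → 8
  3 × C: 1 H each → 3
  2 × N: 2 H each → 4
  2 × O: 1 H each → 2
  2 × O: no H
  1 × O (charge -1): no H
  Total hydrogens = 17.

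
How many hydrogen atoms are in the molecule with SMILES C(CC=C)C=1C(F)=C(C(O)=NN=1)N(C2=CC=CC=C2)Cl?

Hydrogens are implicit in SMILES; fill each atom to its normal valence:
  5 × C (aromatic): 1 H each → 5
  5 × C (aromatic): no H
  3 × C: 2 H each → 6
  2 × N (aromatic): no H
  1 × C: 1 H
  1 × Cl: no H
  1 × F: no H
  1 × N: no H
  1 × O: 1 H
  Total hydrogens = 13.

13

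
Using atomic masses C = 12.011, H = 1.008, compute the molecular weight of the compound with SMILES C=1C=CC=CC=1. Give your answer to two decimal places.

Molecular formula: C6H6.
M = 6×12.011 + 6×1.008 = 78.11 g/mol.

78.11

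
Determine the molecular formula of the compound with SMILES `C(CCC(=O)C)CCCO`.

C8H16O2

Heavy atoms from the SMILES: 8 C, 2 O.
Implicit hydrogens by atom environment:
  6 × C: 2 H each → 12
  1 × C: 3 H
  1 × C: no H
  1 × O: 1 H
  1 × O: no H
  Total hydrogens = 16.
Molecular formula: C8H16O2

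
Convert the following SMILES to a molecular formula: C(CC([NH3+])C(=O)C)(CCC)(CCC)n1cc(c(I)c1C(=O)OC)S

Heavy atoms from the SMILES: 17 C, 1 I, 2 N, 3 O, 1 S.
Implicit hydrogens by atom environment:
  5 × C: 2 H each → 10
  4 × C: 3 H each → 12
  3 × C (aromatic): no H
  3 × C: no H
  3 × O: no H
  1 × C (aromatic): 1 H
  1 × C: 1 H
  1 × I: no H
  1 × N (charge +1): 3 H
  1 × N (aromatic): no H
  1 × S: 1 H
  Total hydrogens = 28.
Net charge +1.
Molecular formula: C17H28IN2O3S+

C17H28IN2O3S+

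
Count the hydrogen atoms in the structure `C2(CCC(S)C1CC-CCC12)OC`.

20

Hydrogens are implicit in SMILES; fill each atom to its normal valence:
  6 × C: 2 H each → 12
  4 × C: 1 H each → 4
  1 × C: 3 H
  1 × O: no H
  1 × S: 1 H
  Total hydrogens = 20.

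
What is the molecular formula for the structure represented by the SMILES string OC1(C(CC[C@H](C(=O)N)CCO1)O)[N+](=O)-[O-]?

Heavy atoms from the SMILES: 8 C, 2 N, 6 O.
Implicit hydrogens by atom environment:
  4 × C: 2 H each → 8
  3 × O: no H
  2 × C: 1 H each → 2
  2 × C: no H
  2 × O: 1 H each → 2
  1 × N: 2 H
  1 × N (charge +1): no H
  1 × O (charge -1): no H
  Total hydrogens = 14.
Molecular formula: C8H14N2O6

C8H14N2O6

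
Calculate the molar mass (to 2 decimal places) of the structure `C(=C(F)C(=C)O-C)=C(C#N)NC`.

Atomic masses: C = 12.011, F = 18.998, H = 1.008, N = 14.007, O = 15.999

168.17

Molecular formula: C8H9FN2O.
M = 8×12.011 + 1×18.998 + 9×1.008 + 2×14.007 + 1×15.999 = 168.17 g/mol.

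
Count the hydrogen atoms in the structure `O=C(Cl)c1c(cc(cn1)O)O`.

4

Hydrogens are implicit in SMILES; fill each atom to its normal valence:
  3 × C (aromatic): no H
  2 × C (aromatic): 1 H each → 2
  2 × O: 1 H each → 2
  1 × C: no H
  1 × Cl: no H
  1 × N (aromatic): no H
  1 × O: no H
  Total hydrogens = 4.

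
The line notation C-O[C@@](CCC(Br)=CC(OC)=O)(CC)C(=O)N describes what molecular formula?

C11H18BrNO4

Heavy atoms from the SMILES: 1 Br, 11 C, 1 N, 4 O.
Implicit hydrogens by atom environment:
  4 × C: no H
  4 × O: no H
  3 × C: 3 H each → 9
  3 × C: 2 H each → 6
  1 × Br: no H
  1 × C: 1 H
  1 × N: 2 H
  Total hydrogens = 18.
Molecular formula: C11H18BrNO4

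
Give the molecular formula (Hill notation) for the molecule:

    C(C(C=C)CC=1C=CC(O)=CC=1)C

C12H16O

Heavy atoms from the SMILES: 12 C, 1 O.
Implicit hydrogens by atom environment:
  4 × C (aromatic): 1 H each → 4
  3 × C: 2 H each → 6
  2 × C: 1 H each → 2
  2 × C (aromatic): no H
  1 × C: 3 H
  1 × O: 1 H
  Total hydrogens = 16.
Molecular formula: C12H16O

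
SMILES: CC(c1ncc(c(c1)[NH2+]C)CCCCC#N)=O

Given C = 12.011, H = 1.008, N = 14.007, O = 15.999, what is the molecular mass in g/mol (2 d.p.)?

Molecular formula: C13H18N3O+.
M = 13×12.011 + 18×1.008 + 3×14.007 + 1×15.999 = 232.31 g/mol.

232.31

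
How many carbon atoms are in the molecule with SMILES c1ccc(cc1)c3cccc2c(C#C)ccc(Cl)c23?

18

The symbol for carbon appears 18 times in the SMILES. Lowercase c denotes aromatic carbon and counts toward C.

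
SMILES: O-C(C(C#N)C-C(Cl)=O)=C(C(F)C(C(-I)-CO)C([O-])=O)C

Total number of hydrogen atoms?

Hydrogens are implicit in SMILES; fill each atom to its normal valence:
  5 × C: no H
  4 × C: 1 H each → 4
  2 × C: 2 H each → 4
  2 × O: 1 H each → 2
  2 × O: no H
  1 × C: 3 H
  1 × Cl: no H
  1 × F: no H
  1 × I: no H
  1 × N: no H
  1 × O (charge -1): no H
  Total hydrogens = 13.

13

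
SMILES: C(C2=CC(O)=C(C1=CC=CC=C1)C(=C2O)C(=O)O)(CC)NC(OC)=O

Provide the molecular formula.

Heavy atoms from the SMILES: 18 C, 1 N, 6 O.
Implicit hydrogens by atom environment:
  6 × C (aromatic): 1 H each → 6
  6 × C (aromatic): no H
  3 × O: 1 H each → 3
  3 × O: no H
  2 × C: 3 H each → 6
  2 × C: no H
  1 × C: 2 H
  1 × C: 1 H
  1 × N: 1 H
  Total hydrogens = 19.
Molecular formula: C18H19NO6

C18H19NO6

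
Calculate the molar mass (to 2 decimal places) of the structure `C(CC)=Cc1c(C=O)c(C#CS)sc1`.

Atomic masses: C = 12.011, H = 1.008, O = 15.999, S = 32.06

222.32

Molecular formula: C11H10OS2.
M = 11×12.011 + 10×1.008 + 1×15.999 + 2×32.06 = 222.32 g/mol.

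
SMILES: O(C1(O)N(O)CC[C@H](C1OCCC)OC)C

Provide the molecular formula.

Heavy atoms from the SMILES: 10 C, 1 N, 5 O.
Implicit hydrogens by atom environment:
  4 × C: 2 H each → 8
  3 × C: 3 H each → 9
  3 × O: no H
  2 × C: 1 H each → 2
  2 × O: 1 H each → 2
  1 × C: no H
  1 × N: no H
  Total hydrogens = 21.
Molecular formula: C10H21NO5

C10H21NO5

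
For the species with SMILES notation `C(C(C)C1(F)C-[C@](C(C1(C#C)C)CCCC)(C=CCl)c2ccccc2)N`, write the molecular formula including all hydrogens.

C23H31ClFN

Heavy atoms from the SMILES: 23 C, 1 Cl, 1 F, 1 N.
Implicit hydrogens by atom environment:
  5 × C: 2 H each → 10
  5 × C: 1 H each → 5
  5 × C (aromatic): 1 H each → 5
  4 × C: no H
  3 × C: 3 H each → 9
  1 × C (aromatic): no H
  1 × Cl: no H
  1 × F: no H
  1 × N: 2 H
  Total hydrogens = 31.
Molecular formula: C23H31ClFN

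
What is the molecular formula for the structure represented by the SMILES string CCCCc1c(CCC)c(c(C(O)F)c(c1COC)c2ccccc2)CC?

C24H33FO2

Heavy atoms from the SMILES: 24 C, 1 F, 2 O.
Implicit hydrogens by atom environment:
  7 × C: 2 H each → 14
  7 × C (aromatic): no H
  5 × C (aromatic): 1 H each → 5
  4 × C: 3 H each → 12
  1 × C: 1 H
  1 × F: no H
  1 × O: 1 H
  1 × O: no H
  Total hydrogens = 33.
Molecular formula: C24H33FO2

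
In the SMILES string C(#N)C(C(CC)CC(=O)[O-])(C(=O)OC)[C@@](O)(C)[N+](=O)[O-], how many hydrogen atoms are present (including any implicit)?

Hydrogens are implicit in SMILES; fill each atom to its normal valence:
  5 × C: no H
  4 × O: no H
  3 × C: 3 H each → 9
  2 × C: 2 H each → 4
  2 × O (charge -1): no H
  1 × C: 1 H
  1 × N: no H
  1 × N (charge +1): no H
  1 × O: 1 H
  Total hydrogens = 15.

15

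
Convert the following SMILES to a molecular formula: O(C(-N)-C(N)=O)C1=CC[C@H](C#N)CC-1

Heavy atoms from the SMILES: 9 C, 3 N, 2 O.
Implicit hydrogens by atom environment:
  3 × C: 2 H each → 6
  3 × C: 1 H each → 3
  3 × C: no H
  2 × N: 2 H each → 4
  2 × O: no H
  1 × N: no H
  Total hydrogens = 13.
Molecular formula: C9H13N3O2

C9H13N3O2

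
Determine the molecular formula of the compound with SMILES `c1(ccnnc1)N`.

C4H5N3

Heavy atoms from the SMILES: 4 C, 3 N.
Implicit hydrogens by atom environment:
  3 × C (aromatic): 1 H each → 3
  2 × N (aromatic): no H
  1 × C (aromatic): no H
  1 × N: 2 H
  Total hydrogens = 5.
Molecular formula: C4H5N3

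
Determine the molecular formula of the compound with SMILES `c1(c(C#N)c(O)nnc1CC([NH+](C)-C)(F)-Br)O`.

Heavy atoms from the SMILES: 1 Br, 9 C, 1 F, 4 N, 2 O.
Implicit hydrogens by atom environment:
  4 × C (aromatic): no H
  2 × C: 3 H each → 6
  2 × C: no H
  2 × N (aromatic): no H
  2 × O: 1 H each → 2
  1 × Br: no H
  1 × C: 2 H
  1 × F: no H
  1 × N (charge +1): 1 H
  1 × N: no H
  Total hydrogens = 11.
Net charge +1.
Molecular formula: C9H11BrFN4O2+

C9H11BrFN4O2+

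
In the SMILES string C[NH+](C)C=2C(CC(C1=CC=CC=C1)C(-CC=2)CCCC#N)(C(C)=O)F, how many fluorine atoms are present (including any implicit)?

The symbol for fluorine appears 1 time in the SMILES.

1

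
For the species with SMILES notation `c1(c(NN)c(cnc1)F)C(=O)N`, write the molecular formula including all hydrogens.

Heavy atoms from the SMILES: 6 C, 1 F, 4 N, 1 O.
Implicit hydrogens by atom environment:
  3 × C (aromatic): no H
  2 × C (aromatic): 1 H each → 2
  2 × N: 2 H each → 4
  1 × C: no H
  1 × F: no H
  1 × N: 1 H
  1 × N (aromatic): no H
  1 × O: no H
  Total hydrogens = 7.
Molecular formula: C6H7FN4O

C6H7FN4O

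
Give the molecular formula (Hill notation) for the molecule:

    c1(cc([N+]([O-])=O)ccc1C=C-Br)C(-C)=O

Heavy atoms from the SMILES: 1 Br, 10 C, 1 N, 3 O.
Implicit hydrogens by atom environment:
  3 × C (aromatic): 1 H each → 3
  3 × C (aromatic): no H
  2 × C: 1 H each → 2
  2 × O: no H
  1 × Br: no H
  1 × C: 3 H
  1 × C: no H
  1 × N (charge +1): no H
  1 × O (charge -1): no H
  Total hydrogens = 8.
Molecular formula: C10H8BrNO3

C10H8BrNO3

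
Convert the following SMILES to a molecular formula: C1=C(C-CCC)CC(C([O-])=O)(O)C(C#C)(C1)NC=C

Heavy atoms from the SMILES: 15 C, 1 N, 3 O.
Implicit hydrogens by atom environment:
  6 × C: 2 H each → 12
  5 × C: no H
  3 × C: 1 H each → 3
  1 × C: 3 H
  1 × N: 1 H
  1 × O: 1 H
  1 × O: no H
  1 × O (charge -1): no H
  Total hydrogens = 20.
Net charge -1.
Molecular formula: C15H20NO3-

C15H20NO3-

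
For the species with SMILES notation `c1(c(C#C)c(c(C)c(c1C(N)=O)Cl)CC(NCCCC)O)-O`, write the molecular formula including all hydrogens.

C16H21ClN2O3

Heavy atoms from the SMILES: 16 C, 1 Cl, 2 N, 3 O.
Implicit hydrogens by atom environment:
  6 × C (aromatic): no H
  4 × C: 2 H each → 8
  2 × C: 3 H each → 6
  2 × C: 1 H each → 2
  2 × C: no H
  2 × O: 1 H each → 2
  1 × Cl: no H
  1 × N: 2 H
  1 × N: 1 H
  1 × O: no H
  Total hydrogens = 21.
Molecular formula: C16H21ClN2O3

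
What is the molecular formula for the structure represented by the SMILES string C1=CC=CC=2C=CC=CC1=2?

C10H8

Heavy atoms from the SMILES: 10 C.
Implicit hydrogens by atom environment:
  8 × C (aromatic): 1 H each → 8
  2 × C (aromatic): no H
  Total hydrogens = 8.
Molecular formula: C10H8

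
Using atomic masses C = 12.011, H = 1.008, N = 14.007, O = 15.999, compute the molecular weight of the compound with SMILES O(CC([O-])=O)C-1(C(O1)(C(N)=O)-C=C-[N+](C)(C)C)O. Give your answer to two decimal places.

260.25

Molecular formula: C10H16N2O6.
M = 10×12.011 + 16×1.008 + 2×14.007 + 6×15.999 = 260.25 g/mol.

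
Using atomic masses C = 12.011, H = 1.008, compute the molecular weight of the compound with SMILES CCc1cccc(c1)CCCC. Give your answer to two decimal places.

162.28

Molecular formula: C12H18.
M = 12×12.011 + 18×1.008 = 162.28 g/mol.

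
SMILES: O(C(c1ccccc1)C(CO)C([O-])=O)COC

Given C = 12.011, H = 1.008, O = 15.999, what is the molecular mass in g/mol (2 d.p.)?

Molecular formula: C12H15O5-.
M = 12×12.011 + 15×1.008 + 5×15.999 = 239.25 g/mol.

239.25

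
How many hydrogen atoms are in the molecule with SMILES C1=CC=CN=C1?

Hydrogens are implicit in SMILES; fill each atom to its normal valence:
  5 × C (aromatic): 1 H each → 5
  1 × N (aromatic): no H
  Total hydrogens = 5.

5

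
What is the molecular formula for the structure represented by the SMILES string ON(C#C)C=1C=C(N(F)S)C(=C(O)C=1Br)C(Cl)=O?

Heavy atoms from the SMILES: 1 Br, 9 C, 1 Cl, 1 F, 2 N, 3 O, 1 S.
Implicit hydrogens by atom environment:
  5 × C (aromatic): no H
  2 × C: no H
  2 × N: no H
  2 × O: 1 H each → 2
  1 × Br: no H
  1 × C (aromatic): 1 H
  1 × C: 1 H
  1 × Cl: no H
  1 × F: no H
  1 × O: no H
  1 × S: 1 H
  Total hydrogens = 5.
Molecular formula: C9H5BrClFN2O3S

C9H5BrClFN2O3S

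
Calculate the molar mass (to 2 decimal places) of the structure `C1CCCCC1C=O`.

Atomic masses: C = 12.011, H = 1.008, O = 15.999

112.17

Molecular formula: C7H12O.
M = 7×12.011 + 12×1.008 + 1×15.999 = 112.17 g/mol.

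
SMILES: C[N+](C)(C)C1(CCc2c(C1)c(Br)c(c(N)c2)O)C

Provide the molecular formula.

Heavy atoms from the SMILES: 1 Br, 14 C, 2 N, 1 O.
Implicit hydrogens by atom environment:
  5 × C (aromatic): no H
  4 × C: 3 H each → 12
  3 × C: 2 H each → 6
  1 × Br: no H
  1 × C (aromatic): 1 H
  1 × C: no H
  1 × N: 2 H
  1 × N (charge +1): no H
  1 × O: 1 H
  Total hydrogens = 22.
Net charge +1.
Molecular formula: C14H22BrN2O+

C14H22BrN2O+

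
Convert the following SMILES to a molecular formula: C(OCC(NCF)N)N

Heavy atoms from the SMILES: 4 C, 1 F, 3 N, 1 O.
Implicit hydrogens by atom environment:
  3 × C: 2 H each → 6
  2 × N: 2 H each → 4
  1 × C: 1 H
  1 × F: no H
  1 × N: 1 H
  1 × O: no H
  Total hydrogens = 12.
Molecular formula: C4H12FN3O

C4H12FN3O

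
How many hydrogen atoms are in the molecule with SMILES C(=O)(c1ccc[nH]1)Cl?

Hydrogens are implicit in SMILES; fill each atom to its normal valence:
  3 × C (aromatic): 1 H each → 3
  1 × C (aromatic): no H
  1 × C: no H
  1 × Cl: no H
  1 × N (aromatic): 1 H
  1 × O: no H
  Total hydrogens = 4.

4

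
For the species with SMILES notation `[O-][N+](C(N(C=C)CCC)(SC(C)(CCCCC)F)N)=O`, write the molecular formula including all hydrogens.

Heavy atoms from the SMILES: 13 C, 1 F, 3 N, 2 O, 1 S.
Implicit hydrogens by atom environment:
  7 × C: 2 H each → 14
  3 × C: 3 H each → 9
  2 × C: no H
  1 × C: 1 H
  1 × F: no H
  1 × N: 2 H
  1 × N (charge +1): no H
  1 × N: no H
  1 × O: no H
  1 × O (charge -1): no H
  1 × S: no H
  Total hydrogens = 26.
Molecular formula: C13H26FN3O2S

C13H26FN3O2S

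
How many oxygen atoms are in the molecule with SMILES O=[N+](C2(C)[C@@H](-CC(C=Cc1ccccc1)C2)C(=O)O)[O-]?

4

The symbol for oxygen appears 4 times in the SMILES.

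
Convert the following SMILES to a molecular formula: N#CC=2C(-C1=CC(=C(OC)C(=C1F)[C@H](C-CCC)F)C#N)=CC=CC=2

C20H18F2N2O

Heavy atoms from the SMILES: 20 C, 2 F, 2 N, 1 O.
Implicit hydrogens by atom environment:
  7 × C (aromatic): no H
  5 × C (aromatic): 1 H each → 5
  3 × C: 2 H each → 6
  2 × C: 3 H each → 6
  2 × C: no H
  2 × F: no H
  2 × N: no H
  1 × C: 1 H
  1 × O: no H
  Total hydrogens = 18.
Molecular formula: C20H18F2N2O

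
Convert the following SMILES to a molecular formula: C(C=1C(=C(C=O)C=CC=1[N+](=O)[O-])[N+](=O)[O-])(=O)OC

Heavy atoms from the SMILES: 9 C, 2 N, 7 O.
Implicit hydrogens by atom environment:
  5 × O: no H
  4 × C (aromatic): no H
  2 × C (aromatic): 1 H each → 2
  2 × N (charge +1): no H
  2 × O (charge -1): no H
  1 × C: 3 H
  1 × C: 1 H
  1 × C: no H
  Total hydrogens = 6.
Molecular formula: C9H6N2O7

C9H6N2O7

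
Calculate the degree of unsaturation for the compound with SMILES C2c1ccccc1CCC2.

5

Molecular formula from the SMILES: C10H12.
DoU = (2C + 2 + N − H − X)/2 = (2·10 + 2 + 0 − 12 − 0)/2 = 10/2 = 5.
(Structurally: 2 ring(s) + 3 π bond(s) = 5.)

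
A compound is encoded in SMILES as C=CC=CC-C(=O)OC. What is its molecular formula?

Heavy atoms from the SMILES: 7 C, 2 O.
Implicit hydrogens by atom environment:
  3 × C: 1 H each → 3
  2 × C: 2 H each → 4
  2 × O: no H
  1 × C: 3 H
  1 × C: no H
  Total hydrogens = 10.
Molecular formula: C7H10O2

C7H10O2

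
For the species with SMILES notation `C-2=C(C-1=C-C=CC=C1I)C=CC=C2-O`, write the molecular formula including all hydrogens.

Heavy atoms from the SMILES: 12 C, 1 I, 1 O.
Implicit hydrogens by atom environment:
  8 × C (aromatic): 1 H each → 8
  4 × C (aromatic): no H
  1 × I: no H
  1 × O: 1 H
  Total hydrogens = 9.
Molecular formula: C12H9IO

C12H9IO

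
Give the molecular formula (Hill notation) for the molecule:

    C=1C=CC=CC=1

C6H6

Heavy atoms from the SMILES: 6 C.
Implicit hydrogens by atom environment:
  6 × C (aromatic): 1 H each → 6
  Total hydrogens = 6.
Molecular formula: C6H6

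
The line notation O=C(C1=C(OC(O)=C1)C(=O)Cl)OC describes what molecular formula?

C7H5ClO5

Heavy atoms from the SMILES: 7 C, 1 Cl, 5 O.
Implicit hydrogens by atom environment:
  3 × C (aromatic): no H
  3 × O: no H
  2 × C: no H
  1 × C: 3 H
  1 × C (aromatic): 1 H
  1 × Cl: no H
  1 × O: 1 H
  1 × O (aromatic): no H
  Total hydrogens = 5.
Molecular formula: C7H5ClO5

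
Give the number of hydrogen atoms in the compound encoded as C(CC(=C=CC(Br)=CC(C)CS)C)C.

Hydrogens are implicit in SMILES; fill each atom to its normal valence:
  3 × C: 3 H each → 9
  3 × C: 2 H each → 6
  3 × C: 1 H each → 3
  3 × C: no H
  1 × Br: no H
  1 × S: 1 H
  Total hydrogens = 19.

19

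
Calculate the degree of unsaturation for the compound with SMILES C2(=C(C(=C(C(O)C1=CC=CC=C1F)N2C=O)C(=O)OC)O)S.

Molecular formula from the SMILES: C14H12FNO5S.
DoU = (2C + 2 + N − H − X)/2 = (2·14 + 2 + 1 − 12 − 1)/2 = 18/2 = 9.
(Structurally: 2 ring(s) + 7 π bond(s) = 9.)

9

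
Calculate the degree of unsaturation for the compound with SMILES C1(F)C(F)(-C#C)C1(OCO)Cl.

3

Molecular formula from the SMILES: C6H5ClF2O2.
DoU = (2C + 2 + N − H − X)/2 = (2·6 + 2 + 0 − 5 − 3)/2 = 6/2 = 3.
(Structurally: 1 ring(s) + 2 π bond(s) = 3.)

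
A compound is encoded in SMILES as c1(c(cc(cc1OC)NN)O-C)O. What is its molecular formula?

C8H12N2O3

Heavy atoms from the SMILES: 8 C, 2 N, 3 O.
Implicit hydrogens by atom environment:
  4 × C (aromatic): no H
  2 × C: 3 H each → 6
  2 × C (aromatic): 1 H each → 2
  2 × O: no H
  1 × N: 2 H
  1 × N: 1 H
  1 × O: 1 H
  Total hydrogens = 12.
Molecular formula: C8H12N2O3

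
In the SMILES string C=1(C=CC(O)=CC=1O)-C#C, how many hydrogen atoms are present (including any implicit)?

6

Hydrogens are implicit in SMILES; fill each atom to its normal valence:
  3 × C (aromatic): 1 H each → 3
  3 × C (aromatic): no H
  2 × O: 1 H each → 2
  1 × C: 1 H
  1 × C: no H
  Total hydrogens = 6.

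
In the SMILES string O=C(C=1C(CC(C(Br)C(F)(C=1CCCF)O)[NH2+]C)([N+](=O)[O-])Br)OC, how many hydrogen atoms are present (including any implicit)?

Hydrogens are implicit in SMILES; fill each atom to its normal valence:
  5 × C: no H
  4 × C: 2 H each → 8
  3 × O: no H
  2 × Br: no H
  2 × C: 3 H each → 6
  2 × C: 1 H each → 2
  2 × F: no H
  1 × N (charge +1): 2 H
  1 × N (charge +1): no H
  1 × O: 1 H
  1 × O (charge -1): no H
  Total hydrogens = 19.

19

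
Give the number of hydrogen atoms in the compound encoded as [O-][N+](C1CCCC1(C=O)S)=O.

9

Hydrogens are implicit in SMILES; fill each atom to its normal valence:
  3 × C: 2 H each → 6
  2 × C: 1 H each → 2
  2 × O: no H
  1 × C: no H
  1 × N (charge +1): no H
  1 × O (charge -1): no H
  1 × S: 1 H
  Total hydrogens = 9.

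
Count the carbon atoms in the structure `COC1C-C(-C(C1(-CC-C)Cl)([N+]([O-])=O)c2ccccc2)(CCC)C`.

The symbol for carbon appears 19 times in the SMILES. Lowercase c denotes aromatic carbon and counts toward C.

19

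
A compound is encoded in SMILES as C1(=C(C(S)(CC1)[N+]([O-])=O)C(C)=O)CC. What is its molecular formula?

C9H13NO3S

Heavy atoms from the SMILES: 9 C, 1 N, 3 O, 1 S.
Implicit hydrogens by atom environment:
  4 × C: no H
  3 × C: 2 H each → 6
  2 × C: 3 H each → 6
  2 × O: no H
  1 × N (charge +1): no H
  1 × O (charge -1): no H
  1 × S: 1 H
  Total hydrogens = 13.
Molecular formula: C9H13NO3S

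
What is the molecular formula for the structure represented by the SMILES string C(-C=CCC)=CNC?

Heavy atoms from the SMILES: 7 C, 1 N.
Implicit hydrogens by atom environment:
  4 × C: 1 H each → 4
  2 × C: 3 H each → 6
  1 × C: 2 H
  1 × N: 1 H
  Total hydrogens = 13.
Molecular formula: C7H13N

C7H13N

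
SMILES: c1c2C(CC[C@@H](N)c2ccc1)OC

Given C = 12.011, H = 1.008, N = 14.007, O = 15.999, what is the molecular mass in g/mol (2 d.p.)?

Molecular formula: C11H15NO.
M = 11×12.011 + 15×1.008 + 1×14.007 + 1×15.999 = 177.25 g/mol.

177.25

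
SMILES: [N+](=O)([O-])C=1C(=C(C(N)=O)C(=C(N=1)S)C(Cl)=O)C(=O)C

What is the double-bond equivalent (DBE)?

Molecular formula from the SMILES: C9H6ClN3O5S.
DoU = (2C + 2 + N − H − X)/2 = (2·9 + 2 + 3 − 6 − 1)/2 = 16/2 = 8.
(Structurally: 1 ring(s) + 7 π bond(s) = 8.)

8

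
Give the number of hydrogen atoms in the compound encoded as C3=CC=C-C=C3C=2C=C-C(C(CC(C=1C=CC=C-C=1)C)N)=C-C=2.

23

Hydrogens are implicit in SMILES; fill each atom to its normal valence:
  14 × C (aromatic): 1 H each → 14
  4 × C (aromatic): no H
  2 × C: 1 H each → 2
  1 × C: 3 H
  1 × C: 2 H
  1 × N: 2 H
  Total hydrogens = 23.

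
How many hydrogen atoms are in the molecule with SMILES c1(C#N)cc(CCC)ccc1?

11

Hydrogens are implicit in SMILES; fill each atom to its normal valence:
  4 × C (aromatic): 1 H each → 4
  2 × C: 2 H each → 4
  2 × C (aromatic): no H
  1 × C: 3 H
  1 × C: no H
  1 × N: no H
  Total hydrogens = 11.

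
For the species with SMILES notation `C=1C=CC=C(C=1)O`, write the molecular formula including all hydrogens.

Heavy atoms from the SMILES: 6 C, 1 O.
Implicit hydrogens by atom environment:
  5 × C (aromatic): 1 H each → 5
  1 × C (aromatic): no H
  1 × O: 1 H
  Total hydrogens = 6.
Molecular formula: C6H6O

C6H6O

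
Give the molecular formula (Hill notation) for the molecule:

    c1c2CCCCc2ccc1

Heavy atoms from the SMILES: 10 C.
Implicit hydrogens by atom environment:
  4 × C: 2 H each → 8
  4 × C (aromatic): 1 H each → 4
  2 × C (aromatic): no H
  Total hydrogens = 12.
Molecular formula: C10H12

C10H12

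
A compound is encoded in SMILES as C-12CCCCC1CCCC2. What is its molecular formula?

Heavy atoms from the SMILES: 10 C.
Implicit hydrogens by atom environment:
  8 × C: 2 H each → 16
  2 × C: 1 H each → 2
  Total hydrogens = 18.
Molecular formula: C10H18

C10H18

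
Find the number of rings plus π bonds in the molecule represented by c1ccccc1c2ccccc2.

Molecular formula from the SMILES: C12H10.
DoU = (2C + 2 + N − H − X)/2 = (2·12 + 2 + 0 − 10 − 0)/2 = 16/2 = 8.
(Structurally: 2 ring(s) + 6 π bond(s) = 8.)

8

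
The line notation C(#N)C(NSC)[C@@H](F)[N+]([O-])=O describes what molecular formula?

C4H6FN3O2S

Heavy atoms from the SMILES: 4 C, 1 F, 3 N, 2 O, 1 S.
Implicit hydrogens by atom environment:
  2 × C: 1 H each → 2
  1 × C: 3 H
  1 × C: no H
  1 × F: no H
  1 × N: 1 H
  1 × N: no H
  1 × N (charge +1): no H
  1 × O: no H
  1 × O (charge -1): no H
  1 × S: no H
  Total hydrogens = 6.
Molecular formula: C4H6FN3O2S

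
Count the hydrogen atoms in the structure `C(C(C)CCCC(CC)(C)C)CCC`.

Hydrogens are implicit in SMILES; fill each atom to its normal valence:
  7 × C: 2 H each → 14
  5 × C: 3 H each → 15
  1 × C: 1 H
  1 × C: no H
  Total hydrogens = 30.

30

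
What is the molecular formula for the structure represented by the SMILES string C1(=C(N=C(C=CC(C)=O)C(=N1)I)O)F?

Heavy atoms from the SMILES: 8 C, 1 F, 1 I, 2 N, 2 O.
Implicit hydrogens by atom environment:
  4 × C (aromatic): no H
  2 × C: 1 H each → 2
  2 × N (aromatic): no H
  1 × C: 3 H
  1 × C: no H
  1 × F: no H
  1 × I: no H
  1 × O: 1 H
  1 × O: no H
  Total hydrogens = 6.
Molecular formula: C8H6FIN2O2

C8H6FIN2O2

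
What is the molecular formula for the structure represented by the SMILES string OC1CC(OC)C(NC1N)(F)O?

C6H13FN2O3

Heavy atoms from the SMILES: 6 C, 1 F, 2 N, 3 O.
Implicit hydrogens by atom environment:
  3 × C: 1 H each → 3
  2 × O: 1 H each → 2
  1 × C: 3 H
  1 × C: 2 H
  1 × C: no H
  1 × F: no H
  1 × N: 2 H
  1 × N: 1 H
  1 × O: no H
  Total hydrogens = 13.
Molecular formula: C6H13FN2O3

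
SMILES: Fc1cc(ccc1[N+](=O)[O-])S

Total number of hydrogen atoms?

4

Hydrogens are implicit in SMILES; fill each atom to its normal valence:
  3 × C (aromatic): 1 H each → 3
  3 × C (aromatic): no H
  1 × F: no H
  1 × N (charge +1): no H
  1 × O: no H
  1 × O (charge -1): no H
  1 × S: 1 H
  Total hydrogens = 4.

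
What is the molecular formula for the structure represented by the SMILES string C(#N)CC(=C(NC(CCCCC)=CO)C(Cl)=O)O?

Heavy atoms from the SMILES: 12 C, 1 Cl, 2 N, 3 O.
Implicit hydrogens by atom environment:
  5 × C: 2 H each → 10
  5 × C: no H
  2 × O: 1 H each → 2
  1 × C: 3 H
  1 × C: 1 H
  1 × Cl: no H
  1 × N: 1 H
  1 × N: no H
  1 × O: no H
  Total hydrogens = 17.
Molecular formula: C12H17ClN2O3

C12H17ClN2O3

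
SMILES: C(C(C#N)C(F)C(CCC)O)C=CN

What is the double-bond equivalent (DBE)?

Molecular formula from the SMILES: C10H17FN2O.
DoU = (2C + 2 + N − H − X)/2 = (2·10 + 2 + 2 − 17 − 1)/2 = 6/2 = 3.
(Structurally: 0 ring(s) + 3 π bond(s) = 3.)

3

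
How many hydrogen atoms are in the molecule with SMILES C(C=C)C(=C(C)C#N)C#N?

Hydrogens are implicit in SMILES; fill each atom to its normal valence:
  4 × C: no H
  2 × C: 2 H each → 4
  2 × N: no H
  1 × C: 3 H
  1 × C: 1 H
  Total hydrogens = 8.

8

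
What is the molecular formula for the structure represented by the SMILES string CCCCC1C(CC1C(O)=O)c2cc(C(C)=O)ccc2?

C17H22O3

Heavy atoms from the SMILES: 17 C, 3 O.
Implicit hydrogens by atom environment:
  4 × C: 2 H each → 8
  4 × C (aromatic): 1 H each → 4
  3 × C: 1 H each → 3
  2 × C: 3 H each → 6
  2 × C (aromatic): no H
  2 × C: no H
  2 × O: no H
  1 × O: 1 H
  Total hydrogens = 22.
Molecular formula: C17H22O3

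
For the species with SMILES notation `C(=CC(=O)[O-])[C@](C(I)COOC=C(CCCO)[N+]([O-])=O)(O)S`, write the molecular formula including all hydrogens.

C11H15INO8S-

Heavy atoms from the SMILES: 11 C, 1 I, 1 N, 8 O, 1 S.
Implicit hydrogens by atom environment:
  4 × C: 2 H each → 8
  4 × C: 1 H each → 4
  4 × O: no H
  3 × C: no H
  2 × O: 1 H each → 2
  2 × O (charge -1): no H
  1 × I: no H
  1 × N (charge +1): no H
  1 × S: 1 H
  Total hydrogens = 15.
Net charge -1.
Molecular formula: C11H15INO8S-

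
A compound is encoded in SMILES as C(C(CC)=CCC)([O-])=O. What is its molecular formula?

Heavy atoms from the SMILES: 7 C, 2 O.
Implicit hydrogens by atom environment:
  2 × C: 3 H each → 6
  2 × C: 2 H each → 4
  2 × C: no H
  1 × C: 1 H
  1 × O: no H
  1 × O (charge -1): no H
  Total hydrogens = 11.
Net charge -1.
Molecular formula: C7H11O2-

C7H11O2-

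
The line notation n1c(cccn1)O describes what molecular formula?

C4H4N2O

Heavy atoms from the SMILES: 4 C, 2 N, 1 O.
Implicit hydrogens by atom environment:
  3 × C (aromatic): 1 H each → 3
  2 × N (aromatic): no H
  1 × C (aromatic): no H
  1 × O: 1 H
  Total hydrogens = 4.
Molecular formula: C4H4N2O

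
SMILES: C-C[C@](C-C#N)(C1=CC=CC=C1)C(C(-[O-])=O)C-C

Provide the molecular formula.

Heavy atoms from the SMILES: 15 C, 1 N, 2 O.
Implicit hydrogens by atom environment:
  5 × C (aromatic): 1 H each → 5
  3 × C: 2 H each → 6
  3 × C: no H
  2 × C: 3 H each → 6
  1 × C: 1 H
  1 × C (aromatic): no H
  1 × N: no H
  1 × O: no H
  1 × O (charge -1): no H
  Total hydrogens = 18.
Net charge -1.
Molecular formula: C15H18NO2-

C15H18NO2-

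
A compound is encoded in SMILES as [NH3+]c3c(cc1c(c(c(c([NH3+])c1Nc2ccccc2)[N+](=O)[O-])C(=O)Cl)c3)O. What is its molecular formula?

[C17H15ClN4O4]2+

Heavy atoms from the SMILES: 17 C, 1 Cl, 4 N, 4 O.
Implicit hydrogens by atom environment:
  9 × C (aromatic): no H
  7 × C (aromatic): 1 H each → 7
  2 × N (charge +1): 3 H each → 6
  2 × O: no H
  1 × C: no H
  1 × Cl: no H
  1 × N: 1 H
  1 × N (charge +1): no H
  1 × O: 1 H
  1 × O (charge -1): no H
  Total hydrogens = 15.
Net charge +2.
Molecular formula: [C17H15ClN4O4]2+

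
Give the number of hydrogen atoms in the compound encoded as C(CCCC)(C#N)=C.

11

Hydrogens are implicit in SMILES; fill each atom to its normal valence:
  4 × C: 2 H each → 8
  2 × C: no H
  1 × C: 3 H
  1 × N: no H
  Total hydrogens = 11.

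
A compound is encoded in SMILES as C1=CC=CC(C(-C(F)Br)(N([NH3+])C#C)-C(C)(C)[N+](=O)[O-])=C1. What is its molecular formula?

C13H16BrFN3O2+

Heavy atoms from the SMILES: 1 Br, 13 C, 1 F, 3 N, 2 O.
Implicit hydrogens by atom environment:
  5 × C (aromatic): 1 H each → 5
  3 × C: no H
  2 × C: 3 H each → 6
  2 × C: 1 H each → 2
  1 × Br: no H
  1 × C (aromatic): no H
  1 × F: no H
  1 × N (charge +1): 3 H
  1 × N (charge +1): no H
  1 × N: no H
  1 × O: no H
  1 × O (charge -1): no H
  Total hydrogens = 16.
Net charge +1.
Molecular formula: C13H16BrFN3O2+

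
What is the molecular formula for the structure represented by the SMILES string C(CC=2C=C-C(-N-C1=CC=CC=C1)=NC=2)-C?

C14H16N2

Heavy atoms from the SMILES: 14 C, 2 N.
Implicit hydrogens by atom environment:
  8 × C (aromatic): 1 H each → 8
  3 × C (aromatic): no H
  2 × C: 2 H each → 4
  1 × C: 3 H
  1 × N: 1 H
  1 × N (aromatic): no H
  Total hydrogens = 16.
Molecular formula: C14H16N2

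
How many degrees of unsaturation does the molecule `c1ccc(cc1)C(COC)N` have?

Molecular formula from the SMILES: C9H13NO.
DoU = (2C + 2 + N − H − X)/2 = (2·9 + 2 + 1 − 13 − 0)/2 = 8/2 = 4.
(Structurally: 1 ring(s) + 3 π bond(s) = 4.)

4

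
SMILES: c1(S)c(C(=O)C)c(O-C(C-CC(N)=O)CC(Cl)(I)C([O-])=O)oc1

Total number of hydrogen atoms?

Hydrogens are implicit in SMILES; fill each atom to its normal valence:
  4 × C: no H
  4 × O: no H
  3 × C: 2 H each → 6
  3 × C (aromatic): no H
  1 × C: 3 H
  1 × C (aromatic): 1 H
  1 × C: 1 H
  1 × Cl: no H
  1 × I: no H
  1 × N: 2 H
  1 × O (aromatic): no H
  1 × O (charge -1): no H
  1 × S: 1 H
  Total hydrogens = 14.

14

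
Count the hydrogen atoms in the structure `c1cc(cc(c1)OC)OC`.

Hydrogens are implicit in SMILES; fill each atom to its normal valence:
  4 × C (aromatic): 1 H each → 4
  2 × C: 3 H each → 6
  2 × C (aromatic): no H
  2 × O: no H
  Total hydrogens = 10.

10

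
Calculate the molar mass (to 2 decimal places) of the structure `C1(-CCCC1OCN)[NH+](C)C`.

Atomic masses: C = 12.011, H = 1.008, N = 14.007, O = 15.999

Molecular formula: C8H19N2O+.
M = 8×12.011 + 19×1.008 + 2×14.007 + 1×15.999 = 159.25 g/mol.

159.25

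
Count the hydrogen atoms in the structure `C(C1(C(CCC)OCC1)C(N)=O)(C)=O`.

Hydrogens are implicit in SMILES; fill each atom to its normal valence:
  4 × C: 2 H each → 8
  3 × C: no H
  3 × O: no H
  2 × C: 3 H each → 6
  1 × C: 1 H
  1 × N: 2 H
  Total hydrogens = 17.

17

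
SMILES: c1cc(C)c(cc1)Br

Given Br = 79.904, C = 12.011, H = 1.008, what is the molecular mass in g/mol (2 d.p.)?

171.04

Molecular formula: C7H7Br.
M = 1×79.904 + 7×12.011 + 7×1.008 = 171.04 g/mol.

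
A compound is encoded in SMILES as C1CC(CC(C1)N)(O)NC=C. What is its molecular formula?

Heavy atoms from the SMILES: 8 C, 2 N, 1 O.
Implicit hydrogens by atom environment:
  5 × C: 2 H each → 10
  2 × C: 1 H each → 2
  1 × C: no H
  1 × N: 2 H
  1 × N: 1 H
  1 × O: 1 H
  Total hydrogens = 16.
Molecular formula: C8H16N2O

C8H16N2O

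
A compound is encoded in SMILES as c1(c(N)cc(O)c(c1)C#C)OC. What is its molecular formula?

Heavy atoms from the SMILES: 9 C, 1 N, 2 O.
Implicit hydrogens by atom environment:
  4 × C (aromatic): no H
  2 × C (aromatic): 1 H each → 2
  1 × C: 3 H
  1 × C: 1 H
  1 × C: no H
  1 × N: 2 H
  1 × O: 1 H
  1 × O: no H
  Total hydrogens = 9.
Molecular formula: C9H9NO2

C9H9NO2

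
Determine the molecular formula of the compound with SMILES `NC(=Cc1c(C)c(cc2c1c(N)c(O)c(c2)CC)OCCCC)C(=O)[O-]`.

C20H25N2O4-

Heavy atoms from the SMILES: 20 C, 2 N, 4 O.
Implicit hydrogens by atom environment:
  8 × C (aromatic): no H
  4 × C: 2 H each → 8
  3 × C: 3 H each → 9
  2 × C (aromatic): 1 H each → 2
  2 × C: no H
  2 × N: 2 H each → 4
  2 × O: no H
  1 × C: 1 H
  1 × O: 1 H
  1 × O (charge -1): no H
  Total hydrogens = 25.
Net charge -1.
Molecular formula: C20H25N2O4-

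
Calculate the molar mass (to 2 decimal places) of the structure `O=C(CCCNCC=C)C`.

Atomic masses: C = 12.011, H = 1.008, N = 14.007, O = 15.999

141.21

Molecular formula: C8H15NO.
M = 8×12.011 + 15×1.008 + 1×14.007 + 1×15.999 = 141.21 g/mol.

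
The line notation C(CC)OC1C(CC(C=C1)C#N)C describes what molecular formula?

Heavy atoms from the SMILES: 11 C, 1 N, 1 O.
Implicit hydrogens by atom environment:
  5 × C: 1 H each → 5
  3 × C: 2 H each → 6
  2 × C: 3 H each → 6
  1 × C: no H
  1 × N: no H
  1 × O: no H
  Total hydrogens = 17.
Molecular formula: C11H17NO

C11H17NO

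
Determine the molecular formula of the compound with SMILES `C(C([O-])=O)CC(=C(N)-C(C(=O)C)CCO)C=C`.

Heavy atoms from the SMILES: 12 C, 1 N, 4 O.
Implicit hydrogens by atom environment:
  5 × C: 2 H each → 10
  4 × C: no H
  2 × C: 1 H each → 2
  2 × O: no H
  1 × C: 3 H
  1 × N: 2 H
  1 × O: 1 H
  1 × O (charge -1): no H
  Total hydrogens = 18.
Net charge -1.
Molecular formula: C12H18NO4-

C12H18NO4-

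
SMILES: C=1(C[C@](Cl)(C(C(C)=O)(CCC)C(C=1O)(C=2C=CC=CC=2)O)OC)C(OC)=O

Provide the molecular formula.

C20H25ClO6

Heavy atoms from the SMILES: 20 C, 1 Cl, 6 O.
Implicit hydrogens by atom environment:
  7 × C: no H
  5 × C (aromatic): 1 H each → 5
  4 × C: 3 H each → 12
  4 × O: no H
  3 × C: 2 H each → 6
  2 × O: 1 H each → 2
  1 × C (aromatic): no H
  1 × Cl: no H
  Total hydrogens = 25.
Molecular formula: C20H25ClO6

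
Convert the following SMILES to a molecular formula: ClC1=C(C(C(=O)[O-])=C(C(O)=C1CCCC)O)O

Heavy atoms from the SMILES: 11 C, 1 Cl, 5 O.
Implicit hydrogens by atom environment:
  6 × C (aromatic): no H
  3 × C: 2 H each → 6
  3 × O: 1 H each → 3
  1 × C: 3 H
  1 × C: no H
  1 × Cl: no H
  1 × O: no H
  1 × O (charge -1): no H
  Total hydrogens = 12.
Net charge -1.
Molecular formula: C11H12ClO5-

C11H12ClO5-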